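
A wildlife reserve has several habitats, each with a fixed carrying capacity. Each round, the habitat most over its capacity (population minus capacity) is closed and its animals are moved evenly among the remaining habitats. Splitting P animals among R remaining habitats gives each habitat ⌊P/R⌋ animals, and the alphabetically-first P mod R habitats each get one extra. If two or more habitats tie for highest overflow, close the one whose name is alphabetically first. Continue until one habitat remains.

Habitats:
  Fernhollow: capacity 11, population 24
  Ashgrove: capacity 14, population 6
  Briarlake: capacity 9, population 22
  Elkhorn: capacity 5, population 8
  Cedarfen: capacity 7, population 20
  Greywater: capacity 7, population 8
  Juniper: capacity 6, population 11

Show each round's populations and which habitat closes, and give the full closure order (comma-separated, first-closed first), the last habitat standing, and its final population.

Closure order: Briarlake, Cedarfen, Fernhollow, Elkhorn, Juniper, Greywater
Last habitat: Ashgrove with 99 animals

Round 1: Ashgrove=6 Briarlake=22 Cedarfen=20 Elkhorn=8 Fernhollow=24 Greywater=8 Juniper=11 → close Briarlake (overflow 13)
  22÷6 = 3 each, +1 to first 4
Round 2: Ashgrove=10 Cedarfen=24 Elkhorn=12 Fernhollow=28 Greywater=11 Juniper=14 → close Cedarfen (overflow 17)
  24÷5 = 4 each, +1 to first 4
Round 3: Ashgrove=15 Elkhorn=17 Fernhollow=33 Greywater=16 Juniper=18 → close Fernhollow (overflow 22)
  33÷4 = 8 each, +1 to first 1
Round 4: Ashgrove=24 Elkhorn=25 Greywater=24 Juniper=26 → close Elkhorn (overflow 20)
  25÷3 = 8 each, +1 to first 1
Round 5: Ashgrove=33 Greywater=32 Juniper=34 → close Juniper (overflow 28)
  34÷2 = 17 each, +1 to first 0
Round 6: Ashgrove=50 Greywater=49 → close Greywater (overflow 42)
  49÷1 = 49 each, +1 to first 0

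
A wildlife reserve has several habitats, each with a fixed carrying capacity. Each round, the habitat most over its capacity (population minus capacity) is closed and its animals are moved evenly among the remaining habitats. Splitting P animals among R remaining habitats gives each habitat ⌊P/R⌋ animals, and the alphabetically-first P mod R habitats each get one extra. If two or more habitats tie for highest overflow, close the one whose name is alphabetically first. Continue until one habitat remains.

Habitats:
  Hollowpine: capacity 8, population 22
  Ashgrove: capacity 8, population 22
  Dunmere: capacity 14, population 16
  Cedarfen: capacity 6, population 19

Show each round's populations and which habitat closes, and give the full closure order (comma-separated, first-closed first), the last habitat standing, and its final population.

Closure order: Ashgrove, Cedarfen, Hollowpine
Last habitat: Dunmere with 79 animals

Round 1: Ashgrove=22 Cedarfen=19 Dunmere=16 Hollowpine=22 → close Ashgrove (overflow 14)
  22÷3 = 7 each, +1 to first 1
Round 2: Cedarfen=27 Dunmere=23 Hollowpine=29 → close Cedarfen (overflow 21)
  27÷2 = 13 each, +1 to first 1
Round 3: Dunmere=37 Hollowpine=42 → close Hollowpine (overflow 34)
  42÷1 = 42 each, +1 to first 0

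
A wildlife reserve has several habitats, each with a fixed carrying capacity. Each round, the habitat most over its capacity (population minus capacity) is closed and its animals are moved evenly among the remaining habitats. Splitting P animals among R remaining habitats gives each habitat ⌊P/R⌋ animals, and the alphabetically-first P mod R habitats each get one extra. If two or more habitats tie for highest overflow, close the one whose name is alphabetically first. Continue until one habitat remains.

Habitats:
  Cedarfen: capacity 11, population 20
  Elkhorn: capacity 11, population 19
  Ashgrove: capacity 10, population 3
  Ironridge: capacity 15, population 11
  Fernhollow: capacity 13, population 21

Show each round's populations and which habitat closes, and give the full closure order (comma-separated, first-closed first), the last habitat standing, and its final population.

Round 1: Ashgrove=3 Cedarfen=20 Elkhorn=19 Fernhollow=21 Ironridge=11 → close Cedarfen (overflow 9)
  20÷4 = 5 each, +1 to first 0
Round 2: Ashgrove=8 Elkhorn=24 Fernhollow=26 Ironridge=16 → close Elkhorn (overflow 13)
  24÷3 = 8 each, +1 to first 0
Round 3: Ashgrove=16 Fernhollow=34 Ironridge=24 → close Fernhollow (overflow 21)
  34÷2 = 17 each, +1 to first 0
Round 4: Ashgrove=33 Ironridge=41 → close Ironridge (overflow 26)
  41÷1 = 41 each, +1 to first 0

Closure order: Cedarfen, Elkhorn, Fernhollow, Ironridge
Last habitat: Ashgrove with 74 animals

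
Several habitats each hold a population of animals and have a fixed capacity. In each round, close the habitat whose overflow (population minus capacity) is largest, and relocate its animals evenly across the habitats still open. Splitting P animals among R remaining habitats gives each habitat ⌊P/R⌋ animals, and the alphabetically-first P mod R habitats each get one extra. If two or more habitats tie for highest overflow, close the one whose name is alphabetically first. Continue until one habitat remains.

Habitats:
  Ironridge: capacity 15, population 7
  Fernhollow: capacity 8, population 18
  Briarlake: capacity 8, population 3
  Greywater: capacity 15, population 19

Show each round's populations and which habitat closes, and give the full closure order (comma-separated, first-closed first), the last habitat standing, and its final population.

Round 1: Briarlake=3 Fernhollow=18 Greywater=19 Ironridge=7 → close Fernhollow (overflow 10)
  18÷3 = 6 each, +1 to first 0
Round 2: Briarlake=9 Greywater=25 Ironridge=13 → close Greywater (overflow 10)
  25÷2 = 12 each, +1 to first 1
Round 3: Briarlake=22 Ironridge=25 → close Briarlake (overflow 14)
  22÷1 = 22 each, +1 to first 0

Closure order: Fernhollow, Greywater, Briarlake
Last habitat: Ironridge with 47 animals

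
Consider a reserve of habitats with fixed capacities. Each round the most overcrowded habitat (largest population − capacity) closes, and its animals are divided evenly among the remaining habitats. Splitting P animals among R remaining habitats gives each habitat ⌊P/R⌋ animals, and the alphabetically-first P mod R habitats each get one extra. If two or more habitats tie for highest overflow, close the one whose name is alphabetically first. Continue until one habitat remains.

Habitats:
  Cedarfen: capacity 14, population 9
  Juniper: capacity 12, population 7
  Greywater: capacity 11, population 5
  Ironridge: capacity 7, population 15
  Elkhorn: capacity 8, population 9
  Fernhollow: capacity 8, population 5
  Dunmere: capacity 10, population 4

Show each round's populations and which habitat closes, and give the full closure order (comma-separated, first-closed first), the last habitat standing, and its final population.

Closure order: Ironridge, Elkhorn, Cedarfen, Fernhollow, Dunmere, Greywater
Last habitat: Juniper with 54 animals

Round 1: Cedarfen=9 Dunmere=4 Elkhorn=9 Fernhollow=5 Greywater=5 Ironridge=15 Juniper=7 → close Ironridge (overflow 8)
  15÷6 = 2 each, +1 to first 3
Round 2: Cedarfen=12 Dunmere=7 Elkhorn=12 Fernhollow=7 Greywater=7 Juniper=9 → close Elkhorn (overflow 4)
  12÷5 = 2 each, +1 to first 2
Round 3: Cedarfen=15 Dunmere=10 Fernhollow=9 Greywater=9 Juniper=11 → close Cedarfen (overflow 1)
  15÷4 = 3 each, +1 to first 3
Round 4: Dunmere=14 Fernhollow=13 Greywater=13 Juniper=14 → close Fernhollow (overflow 5)
  13÷3 = 4 each, +1 to first 1
Round 5: Dunmere=19 Greywater=17 Juniper=18 → close Dunmere (overflow 9)
  19÷2 = 9 each, +1 to first 1
Round 6: Greywater=27 Juniper=27 → close Greywater (overflow 16)
  27÷1 = 27 each, +1 to first 0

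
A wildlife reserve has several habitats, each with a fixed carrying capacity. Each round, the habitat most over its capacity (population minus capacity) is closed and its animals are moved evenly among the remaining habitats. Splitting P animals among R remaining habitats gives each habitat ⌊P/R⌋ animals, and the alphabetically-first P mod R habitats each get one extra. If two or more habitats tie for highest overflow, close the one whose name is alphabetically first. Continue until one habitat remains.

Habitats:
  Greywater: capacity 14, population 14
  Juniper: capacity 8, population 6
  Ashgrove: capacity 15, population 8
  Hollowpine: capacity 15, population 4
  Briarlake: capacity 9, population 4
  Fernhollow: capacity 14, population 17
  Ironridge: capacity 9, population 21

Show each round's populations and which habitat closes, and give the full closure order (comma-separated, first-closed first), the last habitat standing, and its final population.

Round 1: Ashgrove=8 Briarlake=4 Fernhollow=17 Greywater=14 Hollowpine=4 Ironridge=21 Juniper=6 → close Ironridge (overflow 12)
  21÷6 = 3 each, +1 to first 3
Round 2: Ashgrove=12 Briarlake=8 Fernhollow=21 Greywater=17 Hollowpine=7 Juniper=9 → close Fernhollow (overflow 7)
  21÷5 = 4 each, +1 to first 1
Round 3: Ashgrove=17 Briarlake=12 Greywater=21 Hollowpine=11 Juniper=13 → close Greywater (overflow 7)
  21÷4 = 5 each, +1 to first 1
Round 4: Ashgrove=23 Briarlake=17 Hollowpine=16 Juniper=18 → close Juniper (overflow 10)
  18÷3 = 6 each, +1 to first 0
Round 5: Ashgrove=29 Briarlake=23 Hollowpine=22 → close Ashgrove (overflow 14)
  29÷2 = 14 each, +1 to first 1
Round 6: Briarlake=38 Hollowpine=36 → close Briarlake (overflow 29)
  38÷1 = 38 each, +1 to first 0

Closure order: Ironridge, Fernhollow, Greywater, Juniper, Ashgrove, Briarlake
Last habitat: Hollowpine with 74 animals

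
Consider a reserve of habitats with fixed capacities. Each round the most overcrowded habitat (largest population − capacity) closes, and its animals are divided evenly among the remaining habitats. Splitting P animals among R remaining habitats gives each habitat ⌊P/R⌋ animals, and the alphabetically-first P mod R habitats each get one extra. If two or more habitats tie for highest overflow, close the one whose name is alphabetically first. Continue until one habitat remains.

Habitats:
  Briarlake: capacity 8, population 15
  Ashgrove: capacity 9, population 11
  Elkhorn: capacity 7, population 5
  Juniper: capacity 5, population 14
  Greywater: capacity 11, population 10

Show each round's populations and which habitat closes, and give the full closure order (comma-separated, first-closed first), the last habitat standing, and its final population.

Closure order: Juniper, Briarlake, Ashgrove, Greywater
Last habitat: Elkhorn with 55 animals

Round 1: Ashgrove=11 Briarlake=15 Elkhorn=5 Greywater=10 Juniper=14 → close Juniper (overflow 9)
  14÷4 = 3 each, +1 to first 2
Round 2: Ashgrove=15 Briarlake=19 Elkhorn=8 Greywater=13 → close Briarlake (overflow 11)
  19÷3 = 6 each, +1 to first 1
Round 3: Ashgrove=22 Elkhorn=14 Greywater=19 → close Ashgrove (overflow 13)
  22÷2 = 11 each, +1 to first 0
Round 4: Elkhorn=25 Greywater=30 → close Greywater (overflow 19)
  30÷1 = 30 each, +1 to first 0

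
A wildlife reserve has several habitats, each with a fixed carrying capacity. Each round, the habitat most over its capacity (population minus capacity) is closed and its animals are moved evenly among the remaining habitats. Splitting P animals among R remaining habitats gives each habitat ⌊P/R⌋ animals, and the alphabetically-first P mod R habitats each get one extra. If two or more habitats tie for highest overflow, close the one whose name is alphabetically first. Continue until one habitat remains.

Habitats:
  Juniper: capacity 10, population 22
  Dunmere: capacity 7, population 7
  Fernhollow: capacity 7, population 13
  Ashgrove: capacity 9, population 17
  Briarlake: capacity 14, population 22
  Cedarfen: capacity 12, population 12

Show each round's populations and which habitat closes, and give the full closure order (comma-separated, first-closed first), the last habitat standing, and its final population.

Round 1: Ashgrove=17 Briarlake=22 Cedarfen=12 Dunmere=7 Fernhollow=13 Juniper=22 → close Juniper (overflow 12)
  22÷5 = 4 each, +1 to first 2
Round 2: Ashgrove=22 Briarlake=27 Cedarfen=16 Dunmere=11 Fernhollow=17 → close Ashgrove (overflow 13)
  22÷4 = 5 each, +1 to first 2
Round 3: Briarlake=33 Cedarfen=22 Dunmere=16 Fernhollow=22 → close Briarlake (overflow 19)
  33÷3 = 11 each, +1 to first 0
Round 4: Cedarfen=33 Dunmere=27 Fernhollow=33 → close Fernhollow (overflow 26)
  33÷2 = 16 each, +1 to first 1
Round 5: Cedarfen=50 Dunmere=43 → close Cedarfen (overflow 38)
  50÷1 = 50 each, +1 to first 0

Closure order: Juniper, Ashgrove, Briarlake, Fernhollow, Cedarfen
Last habitat: Dunmere with 93 animals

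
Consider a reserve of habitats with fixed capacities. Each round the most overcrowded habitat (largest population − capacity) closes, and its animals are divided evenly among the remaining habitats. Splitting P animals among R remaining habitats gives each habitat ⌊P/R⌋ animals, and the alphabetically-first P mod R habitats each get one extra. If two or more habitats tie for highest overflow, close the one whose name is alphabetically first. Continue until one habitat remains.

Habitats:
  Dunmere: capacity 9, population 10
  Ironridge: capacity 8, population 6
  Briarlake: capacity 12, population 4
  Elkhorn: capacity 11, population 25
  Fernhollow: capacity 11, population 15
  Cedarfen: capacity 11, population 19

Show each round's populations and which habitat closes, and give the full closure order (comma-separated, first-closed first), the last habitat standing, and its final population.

Closure order: Elkhorn, Cedarfen, Fernhollow, Dunmere, Ironridge
Last habitat: Briarlake with 79 animals

Round 1: Briarlake=4 Cedarfen=19 Dunmere=10 Elkhorn=25 Fernhollow=15 Ironridge=6 → close Elkhorn (overflow 14)
  25÷5 = 5 each, +1 to first 0
Round 2: Briarlake=9 Cedarfen=24 Dunmere=15 Fernhollow=20 Ironridge=11 → close Cedarfen (overflow 13)
  24÷4 = 6 each, +1 to first 0
Round 3: Briarlake=15 Dunmere=21 Fernhollow=26 Ironridge=17 → close Fernhollow (overflow 15)
  26÷3 = 8 each, +1 to first 2
Round 4: Briarlake=24 Dunmere=30 Ironridge=25 → close Dunmere (overflow 21)
  30÷2 = 15 each, +1 to first 0
Round 5: Briarlake=39 Ironridge=40 → close Ironridge (overflow 32)
  40÷1 = 40 each, +1 to first 0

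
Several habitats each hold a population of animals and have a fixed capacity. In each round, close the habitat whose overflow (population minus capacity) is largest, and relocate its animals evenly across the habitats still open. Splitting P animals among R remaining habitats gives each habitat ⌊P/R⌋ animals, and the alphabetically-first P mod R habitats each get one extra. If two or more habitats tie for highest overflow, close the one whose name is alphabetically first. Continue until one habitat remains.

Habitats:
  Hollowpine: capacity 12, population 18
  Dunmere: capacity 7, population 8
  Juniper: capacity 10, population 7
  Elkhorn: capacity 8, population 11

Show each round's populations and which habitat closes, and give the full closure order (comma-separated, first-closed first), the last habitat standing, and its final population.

Round 1: Dunmere=8 Elkhorn=11 Hollowpine=18 Juniper=7 → close Hollowpine (overflow 6)
  18÷3 = 6 each, +1 to first 0
Round 2: Dunmere=14 Elkhorn=17 Juniper=13 → close Elkhorn (overflow 9)
  17÷2 = 8 each, +1 to first 1
Round 3: Dunmere=23 Juniper=21 → close Dunmere (overflow 16)
  23÷1 = 23 each, +1 to first 0

Closure order: Hollowpine, Elkhorn, Dunmere
Last habitat: Juniper with 44 animals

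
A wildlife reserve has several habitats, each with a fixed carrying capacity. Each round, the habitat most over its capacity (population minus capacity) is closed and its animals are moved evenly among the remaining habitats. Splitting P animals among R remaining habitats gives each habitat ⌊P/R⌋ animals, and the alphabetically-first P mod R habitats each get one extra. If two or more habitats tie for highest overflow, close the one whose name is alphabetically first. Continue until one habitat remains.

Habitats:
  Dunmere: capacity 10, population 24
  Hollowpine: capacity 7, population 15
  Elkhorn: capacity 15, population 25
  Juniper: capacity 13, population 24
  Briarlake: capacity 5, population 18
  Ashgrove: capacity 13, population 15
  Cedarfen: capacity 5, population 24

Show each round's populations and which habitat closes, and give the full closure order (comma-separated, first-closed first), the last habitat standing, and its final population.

Round 1: Ashgrove=15 Briarlake=18 Cedarfen=24 Dunmere=24 Elkhorn=25 Hollowpine=15 Juniper=24 → close Cedarfen (overflow 19)
  24÷6 = 4 each, +1 to first 0
Round 2: Ashgrove=19 Briarlake=22 Dunmere=28 Elkhorn=29 Hollowpine=19 Juniper=28 → close Dunmere (overflow 18)
  28÷5 = 5 each, +1 to first 3
Round 3: Ashgrove=25 Briarlake=28 Elkhorn=35 Hollowpine=24 Juniper=33 → close Briarlake (overflow 23)
  28÷4 = 7 each, +1 to first 0
Round 4: Ashgrove=32 Elkhorn=42 Hollowpine=31 Juniper=40 → close Elkhorn (overflow 27)
  42÷3 = 14 each, +1 to first 0
Round 5: Ashgrove=46 Hollowpine=45 Juniper=54 → close Juniper (overflow 41)
  54÷2 = 27 each, +1 to first 0
Round 6: Ashgrove=73 Hollowpine=72 → close Hollowpine (overflow 65)
  72÷1 = 72 each, +1 to first 0

Closure order: Cedarfen, Dunmere, Briarlake, Elkhorn, Juniper, Hollowpine
Last habitat: Ashgrove with 145 animals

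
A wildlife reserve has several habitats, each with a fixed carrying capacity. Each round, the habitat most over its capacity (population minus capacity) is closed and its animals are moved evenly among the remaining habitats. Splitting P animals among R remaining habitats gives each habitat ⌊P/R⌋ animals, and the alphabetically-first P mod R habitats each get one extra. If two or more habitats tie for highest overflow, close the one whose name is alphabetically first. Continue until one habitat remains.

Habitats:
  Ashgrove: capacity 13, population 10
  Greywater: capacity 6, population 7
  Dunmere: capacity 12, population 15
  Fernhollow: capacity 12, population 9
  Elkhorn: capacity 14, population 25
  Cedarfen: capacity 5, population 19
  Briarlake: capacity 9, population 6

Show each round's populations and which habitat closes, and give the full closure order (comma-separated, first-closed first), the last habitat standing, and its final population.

Closure order: Cedarfen, Elkhorn, Dunmere, Greywater, Ashgrove, Briarlake
Last habitat: Fernhollow with 91 animals

Round 1: Ashgrove=10 Briarlake=6 Cedarfen=19 Dunmere=15 Elkhorn=25 Fernhollow=9 Greywater=7 → close Cedarfen (overflow 14)
  19÷6 = 3 each, +1 to first 1
Round 2: Ashgrove=14 Briarlake=9 Dunmere=18 Elkhorn=28 Fernhollow=12 Greywater=10 → close Elkhorn (overflow 14)
  28÷5 = 5 each, +1 to first 3
Round 3: Ashgrove=20 Briarlake=15 Dunmere=24 Fernhollow=17 Greywater=15 → close Dunmere (overflow 12)
  24÷4 = 6 each, +1 to first 0
Round 4: Ashgrove=26 Briarlake=21 Fernhollow=23 Greywater=21 → close Greywater (overflow 15)
  21÷3 = 7 each, +1 to first 0
Round 5: Ashgrove=33 Briarlake=28 Fernhollow=30 → close Ashgrove (overflow 20)
  33÷2 = 16 each, +1 to first 1
Round 6: Briarlake=45 Fernhollow=46 → close Briarlake (overflow 36)
  45÷1 = 45 each, +1 to first 0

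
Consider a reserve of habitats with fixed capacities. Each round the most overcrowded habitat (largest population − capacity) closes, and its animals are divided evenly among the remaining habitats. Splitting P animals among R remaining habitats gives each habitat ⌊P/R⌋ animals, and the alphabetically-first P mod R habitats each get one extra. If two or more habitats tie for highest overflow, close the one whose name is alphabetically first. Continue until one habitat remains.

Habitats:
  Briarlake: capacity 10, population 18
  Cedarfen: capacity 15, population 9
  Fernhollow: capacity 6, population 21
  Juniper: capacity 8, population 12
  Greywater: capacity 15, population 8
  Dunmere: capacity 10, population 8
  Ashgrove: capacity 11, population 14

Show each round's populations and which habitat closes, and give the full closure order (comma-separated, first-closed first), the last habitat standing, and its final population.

Round 1: Ashgrove=14 Briarlake=18 Cedarfen=9 Dunmere=8 Fernhollow=21 Greywater=8 Juniper=12 → close Fernhollow (overflow 15)
  21÷6 = 3 each, +1 to first 3
Round 2: Ashgrove=18 Briarlake=22 Cedarfen=13 Dunmere=11 Greywater=11 Juniper=15 → close Briarlake (overflow 12)
  22÷5 = 4 each, +1 to first 2
Round 3: Ashgrove=23 Cedarfen=18 Dunmere=15 Greywater=15 Juniper=19 → close Ashgrove (overflow 12)
  23÷4 = 5 each, +1 to first 3
Round 4: Cedarfen=24 Dunmere=21 Greywater=21 Juniper=24 → close Juniper (overflow 16)
  24÷3 = 8 each, +1 to first 0
Round 5: Cedarfen=32 Dunmere=29 Greywater=29 → close Dunmere (overflow 19)
  29÷2 = 14 each, +1 to first 1
Round 6: Cedarfen=47 Greywater=43 → close Cedarfen (overflow 32)
  47÷1 = 47 each, +1 to first 0

Closure order: Fernhollow, Briarlake, Ashgrove, Juniper, Dunmere, Cedarfen
Last habitat: Greywater with 90 animals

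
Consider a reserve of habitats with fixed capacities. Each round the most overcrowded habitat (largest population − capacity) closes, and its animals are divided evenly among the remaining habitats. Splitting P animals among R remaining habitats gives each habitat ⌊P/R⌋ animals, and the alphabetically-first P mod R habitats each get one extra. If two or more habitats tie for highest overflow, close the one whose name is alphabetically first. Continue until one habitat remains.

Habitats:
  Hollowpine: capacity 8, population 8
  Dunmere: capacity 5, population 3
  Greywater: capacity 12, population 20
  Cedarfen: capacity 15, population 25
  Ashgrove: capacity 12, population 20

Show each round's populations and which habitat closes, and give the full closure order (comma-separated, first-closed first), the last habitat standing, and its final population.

Round 1: Ashgrove=20 Cedarfen=25 Dunmere=3 Greywater=20 Hollowpine=8 → close Cedarfen (overflow 10)
  25÷4 = 6 each, +1 to first 1
Round 2: Ashgrove=27 Dunmere=9 Greywater=26 Hollowpine=14 → close Ashgrove (overflow 15)
  27÷3 = 9 each, +1 to first 0
Round 3: Dunmere=18 Greywater=35 Hollowpine=23 → close Greywater (overflow 23)
  35÷2 = 17 each, +1 to first 1
Round 4: Dunmere=36 Hollowpine=40 → close Hollowpine (overflow 32)
  40÷1 = 40 each, +1 to first 0

Closure order: Cedarfen, Ashgrove, Greywater, Hollowpine
Last habitat: Dunmere with 76 animals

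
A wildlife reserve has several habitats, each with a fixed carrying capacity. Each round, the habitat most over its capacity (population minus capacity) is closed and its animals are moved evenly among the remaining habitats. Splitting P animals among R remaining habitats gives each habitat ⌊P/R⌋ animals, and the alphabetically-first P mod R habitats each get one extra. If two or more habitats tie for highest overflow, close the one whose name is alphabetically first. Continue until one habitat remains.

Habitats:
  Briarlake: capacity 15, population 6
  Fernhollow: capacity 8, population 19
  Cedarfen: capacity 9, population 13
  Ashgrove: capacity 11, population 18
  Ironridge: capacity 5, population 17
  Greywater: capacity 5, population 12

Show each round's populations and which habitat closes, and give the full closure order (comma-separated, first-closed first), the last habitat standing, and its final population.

Closure order: Ironridge, Fernhollow, Ashgrove, Greywater, Cedarfen
Last habitat: Briarlake with 85 animals

Round 1: Ashgrove=18 Briarlake=6 Cedarfen=13 Fernhollow=19 Greywater=12 Ironridge=17 → close Ironridge (overflow 12)
  17÷5 = 3 each, +1 to first 2
Round 2: Ashgrove=22 Briarlake=10 Cedarfen=16 Fernhollow=22 Greywater=15 → close Fernhollow (overflow 14)
  22÷4 = 5 each, +1 to first 2
Round 3: Ashgrove=28 Briarlake=16 Cedarfen=21 Greywater=20 → close Ashgrove (overflow 17)
  28÷3 = 9 each, +1 to first 1
Round 4: Briarlake=26 Cedarfen=30 Greywater=29 → close Greywater (overflow 24)
  29÷2 = 14 each, +1 to first 1
Round 5: Briarlake=41 Cedarfen=44 → close Cedarfen (overflow 35)
  44÷1 = 44 each, +1 to first 0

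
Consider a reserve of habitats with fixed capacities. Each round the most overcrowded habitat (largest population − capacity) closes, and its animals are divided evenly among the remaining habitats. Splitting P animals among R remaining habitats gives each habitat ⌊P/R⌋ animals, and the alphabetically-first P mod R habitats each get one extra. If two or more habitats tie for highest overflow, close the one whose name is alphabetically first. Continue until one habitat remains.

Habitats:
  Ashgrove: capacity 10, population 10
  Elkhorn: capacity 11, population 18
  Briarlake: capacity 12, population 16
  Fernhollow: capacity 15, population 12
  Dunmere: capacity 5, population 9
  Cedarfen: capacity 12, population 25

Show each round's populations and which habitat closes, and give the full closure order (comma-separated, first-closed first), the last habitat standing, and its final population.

Closure order: Cedarfen, Elkhorn, Briarlake, Dunmere, Ashgrove
Last habitat: Fernhollow with 90 animals

Round 1: Ashgrove=10 Briarlake=16 Cedarfen=25 Dunmere=9 Elkhorn=18 Fernhollow=12 → close Cedarfen (overflow 13)
  25÷5 = 5 each, +1 to first 0
Round 2: Ashgrove=15 Briarlake=21 Dunmere=14 Elkhorn=23 Fernhollow=17 → close Elkhorn (overflow 12)
  23÷4 = 5 each, +1 to first 3
Round 3: Ashgrove=21 Briarlake=27 Dunmere=20 Fernhollow=22 → close Briarlake (overflow 15)
  27÷3 = 9 each, +1 to first 0
Round 4: Ashgrove=30 Dunmere=29 Fernhollow=31 → close Dunmere (overflow 24)
  29÷2 = 14 each, +1 to first 1
Round 5: Ashgrove=45 Fernhollow=45 → close Ashgrove (overflow 35)
  45÷1 = 45 each, +1 to first 0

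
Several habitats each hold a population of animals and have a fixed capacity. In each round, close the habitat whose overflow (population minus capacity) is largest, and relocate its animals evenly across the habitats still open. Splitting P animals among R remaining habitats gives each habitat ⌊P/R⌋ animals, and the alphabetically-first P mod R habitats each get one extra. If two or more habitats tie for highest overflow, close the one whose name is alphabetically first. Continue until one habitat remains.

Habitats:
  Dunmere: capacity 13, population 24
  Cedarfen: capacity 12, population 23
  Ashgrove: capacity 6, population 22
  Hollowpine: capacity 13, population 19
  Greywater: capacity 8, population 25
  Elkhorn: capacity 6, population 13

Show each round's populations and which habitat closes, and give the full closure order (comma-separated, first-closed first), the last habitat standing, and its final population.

Round 1: Ashgrove=22 Cedarfen=23 Dunmere=24 Elkhorn=13 Greywater=25 Hollowpine=19 → close Greywater (overflow 17)
  25÷5 = 5 each, +1 to first 0
Round 2: Ashgrove=27 Cedarfen=28 Dunmere=29 Elkhorn=18 Hollowpine=24 → close Ashgrove (overflow 21)
  27÷4 = 6 each, +1 to first 3
Round 3: Cedarfen=35 Dunmere=36 Elkhorn=25 Hollowpine=30 → close Cedarfen (overflow 23)
  35÷3 = 11 each, +1 to first 2
Round 4: Dunmere=48 Elkhorn=37 Hollowpine=41 → close Dunmere (overflow 35)
  48÷2 = 24 each, +1 to first 0
Round 5: Elkhorn=61 Hollowpine=65 → close Elkhorn (overflow 55)
  61÷1 = 61 each, +1 to first 0

Closure order: Greywater, Ashgrove, Cedarfen, Dunmere, Elkhorn
Last habitat: Hollowpine with 126 animals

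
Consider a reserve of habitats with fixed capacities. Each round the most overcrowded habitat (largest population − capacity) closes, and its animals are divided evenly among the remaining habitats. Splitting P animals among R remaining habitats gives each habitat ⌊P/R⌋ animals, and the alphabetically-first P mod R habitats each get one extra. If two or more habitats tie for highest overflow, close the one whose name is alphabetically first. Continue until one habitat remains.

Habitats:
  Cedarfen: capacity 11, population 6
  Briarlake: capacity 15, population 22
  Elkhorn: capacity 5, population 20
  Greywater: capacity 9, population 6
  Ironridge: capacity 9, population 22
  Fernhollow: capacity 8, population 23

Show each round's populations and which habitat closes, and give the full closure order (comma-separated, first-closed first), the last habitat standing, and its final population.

Closure order: Elkhorn, Fernhollow, Ironridge, Briarlake, Greywater
Last habitat: Cedarfen with 99 animals

Round 1: Briarlake=22 Cedarfen=6 Elkhorn=20 Fernhollow=23 Greywater=6 Ironridge=22 → close Elkhorn (overflow 15)
  20÷5 = 4 each, +1 to first 0
Round 2: Briarlake=26 Cedarfen=10 Fernhollow=27 Greywater=10 Ironridge=26 → close Fernhollow (overflow 19)
  27÷4 = 6 each, +1 to first 3
Round 3: Briarlake=33 Cedarfen=17 Greywater=17 Ironridge=32 → close Ironridge (overflow 23)
  32÷3 = 10 each, +1 to first 2
Round 4: Briarlake=44 Cedarfen=28 Greywater=27 → close Briarlake (overflow 29)
  44÷2 = 22 each, +1 to first 0
Round 5: Cedarfen=50 Greywater=49 → close Greywater (overflow 40)
  49÷1 = 49 each, +1 to first 0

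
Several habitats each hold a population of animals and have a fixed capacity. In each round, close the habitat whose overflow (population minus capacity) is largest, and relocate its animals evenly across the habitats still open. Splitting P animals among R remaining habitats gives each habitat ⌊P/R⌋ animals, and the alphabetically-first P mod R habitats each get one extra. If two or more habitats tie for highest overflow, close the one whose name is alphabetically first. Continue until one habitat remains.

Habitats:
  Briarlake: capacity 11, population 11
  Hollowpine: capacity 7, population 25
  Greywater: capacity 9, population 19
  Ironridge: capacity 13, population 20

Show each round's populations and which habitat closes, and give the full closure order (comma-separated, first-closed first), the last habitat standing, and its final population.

Closure order: Hollowpine, Greywater, Ironridge
Last habitat: Briarlake with 75 animals

Round 1: Briarlake=11 Greywater=19 Hollowpine=25 Ironridge=20 → close Hollowpine (overflow 18)
  25÷3 = 8 each, +1 to first 1
Round 2: Briarlake=20 Greywater=27 Ironridge=28 → close Greywater (overflow 18)
  27÷2 = 13 each, +1 to first 1
Round 3: Briarlake=34 Ironridge=41 → close Ironridge (overflow 28)
  41÷1 = 41 each, +1 to first 0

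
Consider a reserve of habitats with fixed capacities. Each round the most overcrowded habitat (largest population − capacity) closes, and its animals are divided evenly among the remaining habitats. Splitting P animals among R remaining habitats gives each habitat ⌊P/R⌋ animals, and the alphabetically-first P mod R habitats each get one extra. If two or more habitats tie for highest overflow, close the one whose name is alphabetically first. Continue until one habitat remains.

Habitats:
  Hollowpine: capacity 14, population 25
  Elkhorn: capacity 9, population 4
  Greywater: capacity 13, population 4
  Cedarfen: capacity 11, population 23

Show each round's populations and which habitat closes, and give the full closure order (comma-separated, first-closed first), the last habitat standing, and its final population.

Round 1: Cedarfen=23 Elkhorn=4 Greywater=4 Hollowpine=25 → close Cedarfen (overflow 12)
  23÷3 = 7 each, +1 to first 2
Round 2: Elkhorn=12 Greywater=12 Hollowpine=32 → close Hollowpine (overflow 18)
  32÷2 = 16 each, +1 to first 0
Round 3: Elkhorn=28 Greywater=28 → close Elkhorn (overflow 19)
  28÷1 = 28 each, +1 to first 0

Closure order: Cedarfen, Hollowpine, Elkhorn
Last habitat: Greywater with 56 animals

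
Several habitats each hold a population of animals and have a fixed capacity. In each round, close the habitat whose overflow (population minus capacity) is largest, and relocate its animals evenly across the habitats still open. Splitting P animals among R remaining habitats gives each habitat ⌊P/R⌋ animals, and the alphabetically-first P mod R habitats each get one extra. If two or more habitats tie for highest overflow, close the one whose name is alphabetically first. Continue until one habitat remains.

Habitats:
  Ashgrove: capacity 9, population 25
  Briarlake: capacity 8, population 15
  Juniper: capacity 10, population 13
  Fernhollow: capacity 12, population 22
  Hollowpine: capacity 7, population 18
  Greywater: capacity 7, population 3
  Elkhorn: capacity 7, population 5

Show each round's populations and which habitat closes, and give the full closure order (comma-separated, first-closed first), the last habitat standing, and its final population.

Round 1: Ashgrove=25 Briarlake=15 Elkhorn=5 Fernhollow=22 Greywater=3 Hollowpine=18 Juniper=13 → close Ashgrove (overflow 16)
  25÷6 = 4 each, +1 to first 1
Round 2: Briarlake=20 Elkhorn=9 Fernhollow=26 Greywater=7 Hollowpine=22 Juniper=17 → close Hollowpine (overflow 15)
  22÷5 = 4 each, +1 to first 2
Round 3: Briarlake=25 Elkhorn=14 Fernhollow=30 Greywater=11 Juniper=21 → close Fernhollow (overflow 18)
  30÷4 = 7 each, +1 to first 2
Round 4: Briarlake=33 Elkhorn=22 Greywater=18 Juniper=28 → close Briarlake (overflow 25)
  33÷3 = 11 each, +1 to first 0
Round 5: Elkhorn=33 Greywater=29 Juniper=39 → close Juniper (overflow 29)
  39÷2 = 19 each, +1 to first 1
Round 6: Elkhorn=53 Greywater=48 → close Elkhorn (overflow 46)
  53÷1 = 53 each, +1 to first 0

Closure order: Ashgrove, Hollowpine, Fernhollow, Briarlake, Juniper, Elkhorn
Last habitat: Greywater with 101 animals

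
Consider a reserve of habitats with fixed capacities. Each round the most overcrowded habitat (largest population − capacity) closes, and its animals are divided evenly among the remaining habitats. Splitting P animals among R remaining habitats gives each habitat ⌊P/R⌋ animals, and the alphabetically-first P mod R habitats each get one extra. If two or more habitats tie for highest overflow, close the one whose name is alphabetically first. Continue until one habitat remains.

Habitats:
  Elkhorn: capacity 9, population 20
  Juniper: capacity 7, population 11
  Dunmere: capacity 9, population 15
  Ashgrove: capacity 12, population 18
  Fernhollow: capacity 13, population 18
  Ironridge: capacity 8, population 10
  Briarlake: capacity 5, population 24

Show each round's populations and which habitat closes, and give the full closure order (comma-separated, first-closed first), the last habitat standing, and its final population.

Round 1: Ashgrove=18 Briarlake=24 Dunmere=15 Elkhorn=20 Fernhollow=18 Ironridge=10 Juniper=11 → close Briarlake (overflow 19)
  24÷6 = 4 each, +1 to first 0
Round 2: Ashgrove=22 Dunmere=19 Elkhorn=24 Fernhollow=22 Ironridge=14 Juniper=15 → close Elkhorn (overflow 15)
  24÷5 = 4 each, +1 to first 4
Round 3: Ashgrove=27 Dunmere=24 Fernhollow=27 Ironridge=19 Juniper=19 → close Ashgrove (overflow 15)
  27÷4 = 6 each, +1 to first 3
Round 4: Dunmere=31 Fernhollow=34 Ironridge=26 Juniper=25 → close Dunmere (overflow 22)
  31÷3 = 10 each, +1 to first 1
Round 5: Fernhollow=45 Ironridge=36 Juniper=35 → close Fernhollow (overflow 32)
  45÷2 = 22 each, +1 to first 1
Round 6: Ironridge=59 Juniper=57 → close Ironridge (overflow 51)
  59÷1 = 59 each, +1 to first 0

Closure order: Briarlake, Elkhorn, Ashgrove, Dunmere, Fernhollow, Ironridge
Last habitat: Juniper with 116 animals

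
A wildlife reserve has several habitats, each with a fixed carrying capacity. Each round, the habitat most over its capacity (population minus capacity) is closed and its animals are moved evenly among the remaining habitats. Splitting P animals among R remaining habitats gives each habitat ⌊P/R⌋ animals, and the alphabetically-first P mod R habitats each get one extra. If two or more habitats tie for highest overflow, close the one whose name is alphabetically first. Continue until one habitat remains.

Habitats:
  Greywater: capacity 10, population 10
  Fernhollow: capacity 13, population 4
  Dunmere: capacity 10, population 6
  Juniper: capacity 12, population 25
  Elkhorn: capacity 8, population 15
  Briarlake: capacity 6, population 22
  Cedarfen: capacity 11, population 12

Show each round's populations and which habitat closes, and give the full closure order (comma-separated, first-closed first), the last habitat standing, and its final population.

Closure order: Briarlake, Juniper, Elkhorn, Cedarfen, Greywater, Dunmere
Last habitat: Fernhollow with 94 animals

Round 1: Briarlake=22 Cedarfen=12 Dunmere=6 Elkhorn=15 Fernhollow=4 Greywater=10 Juniper=25 → close Briarlake (overflow 16)
  22÷6 = 3 each, +1 to first 4
Round 2: Cedarfen=16 Dunmere=10 Elkhorn=19 Fernhollow=8 Greywater=13 Juniper=28 → close Juniper (overflow 16)
  28÷5 = 5 each, +1 to first 3
Round 3: Cedarfen=22 Dunmere=16 Elkhorn=25 Fernhollow=13 Greywater=18 → close Elkhorn (overflow 17)
  25÷4 = 6 each, +1 to first 1
Round 4: Cedarfen=29 Dunmere=22 Fernhollow=19 Greywater=24 → close Cedarfen (overflow 18)
  29÷3 = 9 each, +1 to first 2
Round 5: Dunmere=32 Fernhollow=29 Greywater=33 → close Greywater (overflow 23)
  33÷2 = 16 each, +1 to first 1
Round 6: Dunmere=49 Fernhollow=45 → close Dunmere (overflow 39)
  49÷1 = 49 each, +1 to first 0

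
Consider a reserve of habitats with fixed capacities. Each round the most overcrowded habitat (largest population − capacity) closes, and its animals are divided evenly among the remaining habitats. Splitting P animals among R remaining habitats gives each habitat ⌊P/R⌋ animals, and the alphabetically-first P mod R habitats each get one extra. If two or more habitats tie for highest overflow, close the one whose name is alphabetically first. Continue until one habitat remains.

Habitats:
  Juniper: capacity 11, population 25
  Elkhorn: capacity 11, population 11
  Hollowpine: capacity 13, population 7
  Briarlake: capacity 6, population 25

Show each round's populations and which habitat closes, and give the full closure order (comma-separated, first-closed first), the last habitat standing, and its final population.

Closure order: Briarlake, Juniper, Elkhorn
Last habitat: Hollowpine with 68 animals

Round 1: Briarlake=25 Elkhorn=11 Hollowpine=7 Juniper=25 → close Briarlake (overflow 19)
  25÷3 = 8 each, +1 to first 1
Round 2: Elkhorn=20 Hollowpine=15 Juniper=33 → close Juniper (overflow 22)
  33÷2 = 16 each, +1 to first 1
Round 3: Elkhorn=37 Hollowpine=31 → close Elkhorn (overflow 26)
  37÷1 = 37 each, +1 to first 0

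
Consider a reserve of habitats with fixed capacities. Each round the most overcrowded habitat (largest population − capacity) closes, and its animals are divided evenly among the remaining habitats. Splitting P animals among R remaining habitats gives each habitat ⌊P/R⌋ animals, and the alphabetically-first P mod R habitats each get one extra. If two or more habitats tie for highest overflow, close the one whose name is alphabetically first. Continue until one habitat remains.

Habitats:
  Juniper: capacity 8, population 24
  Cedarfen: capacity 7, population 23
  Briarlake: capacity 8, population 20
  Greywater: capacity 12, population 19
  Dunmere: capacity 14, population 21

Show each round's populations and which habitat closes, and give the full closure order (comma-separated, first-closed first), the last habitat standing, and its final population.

Round 1: Briarlake=20 Cedarfen=23 Dunmere=21 Greywater=19 Juniper=24 → close Cedarfen (overflow 16)
  23÷4 = 5 each, +1 to first 3
Round 2: Briarlake=26 Dunmere=27 Greywater=25 Juniper=29 → close Juniper (overflow 21)
  29÷3 = 9 each, +1 to first 2
Round 3: Briarlake=36 Dunmere=37 Greywater=34 → close Briarlake (overflow 28)
  36÷2 = 18 each, +1 to first 0
Round 4: Dunmere=55 Greywater=52 → close Dunmere (overflow 41)
  55÷1 = 55 each, +1 to first 0

Closure order: Cedarfen, Juniper, Briarlake, Dunmere
Last habitat: Greywater with 107 animals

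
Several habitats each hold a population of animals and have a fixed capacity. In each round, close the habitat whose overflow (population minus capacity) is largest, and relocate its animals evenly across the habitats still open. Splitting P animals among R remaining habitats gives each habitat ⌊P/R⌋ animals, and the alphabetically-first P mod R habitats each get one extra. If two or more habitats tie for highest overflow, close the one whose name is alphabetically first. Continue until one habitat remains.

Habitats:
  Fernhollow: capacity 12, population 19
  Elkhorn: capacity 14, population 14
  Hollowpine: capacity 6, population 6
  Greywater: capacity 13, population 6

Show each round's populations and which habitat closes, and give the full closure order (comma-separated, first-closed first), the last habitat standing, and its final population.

Round 1: Elkhorn=14 Fernhollow=19 Greywater=6 Hollowpine=6 → close Fernhollow (overflow 7)
  19÷3 = 6 each, +1 to first 1
Round 2: Elkhorn=21 Greywater=12 Hollowpine=12 → close Elkhorn (overflow 7)
  21÷2 = 10 each, +1 to first 1
Round 3: Greywater=23 Hollowpine=22 → close Hollowpine (overflow 16)
  22÷1 = 22 each, +1 to first 0

Closure order: Fernhollow, Elkhorn, Hollowpine
Last habitat: Greywater with 45 animals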